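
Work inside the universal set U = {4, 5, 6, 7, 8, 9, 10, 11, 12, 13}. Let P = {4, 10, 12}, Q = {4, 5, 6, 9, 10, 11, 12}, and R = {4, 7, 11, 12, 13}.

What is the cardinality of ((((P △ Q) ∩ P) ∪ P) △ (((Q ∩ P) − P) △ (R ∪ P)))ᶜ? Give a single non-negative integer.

P △ Q = {5, 6, 9, 11}
(P △ Q) ∩ P = {}
((P △ Q) ∩ P) ∪ P = {4, 10, 12}
Q ∩ P = {4, 10, 12}
(Q ∩ P) − P = {}
R ∪ P = {4, 7, 10, 11, 12, 13}
((Q ∩ P) − P) △ (R ∪ P) = {4, 7, 10, 11, 12, 13}
(((P △ Q) ∩ P) ∪ P) △ (((Q ∩ P) − P) △ (R ∪ P)) = {7, 11, 13}
((((P △ Q) ∩ P) ∪ P) △ (((Q ∩ P) − P) △ (R ∪ P)))ᶜ = {4, 5, 6, 8, 9, 10, 12}
|((((P △ Q) ∩ P) ∪ P) △ (((Q ∩ P) − P) △ (R ∪ P)))ᶜ| = 7

7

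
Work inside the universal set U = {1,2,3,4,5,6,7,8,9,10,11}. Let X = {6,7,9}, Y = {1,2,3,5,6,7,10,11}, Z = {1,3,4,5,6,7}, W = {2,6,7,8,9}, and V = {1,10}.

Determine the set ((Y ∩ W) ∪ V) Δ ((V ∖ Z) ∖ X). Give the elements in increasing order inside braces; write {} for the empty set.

Y ∩ W = {2,6,7}
(Y ∩ W) ∪ V = {1,2,6,7,10}
V ∖ Z = {10}
(V ∖ Z) ∖ X = {10}
((Y ∩ W) ∪ V) Δ ((V ∖ Z) ∖ X) = {1,2,6,7}

{1,2,6,7}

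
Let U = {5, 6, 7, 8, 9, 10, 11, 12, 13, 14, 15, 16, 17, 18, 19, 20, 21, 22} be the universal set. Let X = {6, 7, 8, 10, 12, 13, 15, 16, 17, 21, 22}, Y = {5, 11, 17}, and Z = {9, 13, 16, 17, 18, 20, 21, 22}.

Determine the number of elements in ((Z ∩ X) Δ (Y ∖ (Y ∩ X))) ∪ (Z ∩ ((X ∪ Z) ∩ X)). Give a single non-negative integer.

Z ∩ X = {13, 16, 17, 21, 22}
Y ∩ X = {17}
Y ∖ (Y ∩ X) = {5, 11}
(Z ∩ X) Δ (Y ∖ (Y ∩ X)) = {5, 11, 13, 16, 17, 21, 22}
X ∪ Z = {6, 7, 8, 9, 10, 12, 13, 15, 16, 17, 18, 20, 21, 22}
(X ∪ Z) ∩ X = {6, 7, 8, 10, 12, 13, 15, 16, 17, 21, 22}
Z ∩ ((X ∪ Z) ∩ X) = {13, 16, 17, 21, 22}
((Z ∩ X) Δ (Y ∖ (Y ∩ X))) ∪ (Z ∩ ((X ∪ Z) ∩ X)) = {5, 11, 13, 16, 17, 21, 22}
|((Z ∩ X) Δ (Y ∖ (Y ∩ X))) ∪ (Z ∩ ((X ∪ Z) ∩ X))| = 7

7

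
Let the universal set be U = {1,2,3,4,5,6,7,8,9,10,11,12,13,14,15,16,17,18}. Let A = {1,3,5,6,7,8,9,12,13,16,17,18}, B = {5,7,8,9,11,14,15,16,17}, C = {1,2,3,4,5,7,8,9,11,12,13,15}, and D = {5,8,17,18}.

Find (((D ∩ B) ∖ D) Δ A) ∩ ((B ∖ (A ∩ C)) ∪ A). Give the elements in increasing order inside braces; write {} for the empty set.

D ∩ B = {5,8,17}
(D ∩ B) ∖ D = {}
((D ∩ B) ∖ D) Δ A = {1,3,5,6,7,8,9,12,13,16,17,18}
A ∩ C = {1,3,5,7,8,9,12,13}
B ∖ (A ∩ C) = {11,14,15,16,17}
(B ∖ (A ∩ C)) ∪ A = {1,3,5,6,7,8,9,11,12,13,14,15,16,17,18}
(((D ∩ B) ∖ D) Δ A) ∩ ((B ∖ (A ∩ C)) ∪ A) = {1,3,5,6,7,8,9,12,13,16,17,18}

{1,3,5,6,7,8,9,12,13,16,17,18}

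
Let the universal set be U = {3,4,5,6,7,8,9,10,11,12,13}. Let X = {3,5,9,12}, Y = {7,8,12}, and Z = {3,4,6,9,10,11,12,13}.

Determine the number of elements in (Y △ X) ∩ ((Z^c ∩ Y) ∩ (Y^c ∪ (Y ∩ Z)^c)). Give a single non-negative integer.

2

Y △ X = {3,5,7,8,9}
Z^c = {5,7,8}
Z^c ∩ Y = {7,8}
Y^c = {3,4,5,6,9,10,11,13}
Y ∩ Z = {12}
(Y ∩ Z)^c = {3,4,5,6,7,8,9,10,11,13}
Y^c ∪ (Y ∩ Z)^c = {3,4,5,6,7,8,9,10,11,13}
(Z^c ∩ Y) ∩ (Y^c ∪ (Y ∩ Z)^c) = {7,8}
(Y △ X) ∩ ((Z^c ∩ Y) ∩ (Y^c ∪ (Y ∩ Z)^c)) = {7,8}
|(Y △ X) ∩ ((Z^c ∩ Y) ∩ (Y^c ∪ (Y ∩ Z)^c))| = 2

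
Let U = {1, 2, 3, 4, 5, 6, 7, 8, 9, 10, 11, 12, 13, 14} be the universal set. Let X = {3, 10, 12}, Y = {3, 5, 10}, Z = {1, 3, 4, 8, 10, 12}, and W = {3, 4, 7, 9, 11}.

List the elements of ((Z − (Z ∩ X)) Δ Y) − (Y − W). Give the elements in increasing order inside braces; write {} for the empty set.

{1, 3, 4, 8}

Z ∩ X = {3, 10, 12}
Z − (Z ∩ X) = {1, 4, 8}
(Z − (Z ∩ X)) Δ Y = {1, 3, 4, 5, 8, 10}
Y − W = {5, 10}
((Z − (Z ∩ X)) Δ Y) − (Y − W) = {1, 3, 4, 8}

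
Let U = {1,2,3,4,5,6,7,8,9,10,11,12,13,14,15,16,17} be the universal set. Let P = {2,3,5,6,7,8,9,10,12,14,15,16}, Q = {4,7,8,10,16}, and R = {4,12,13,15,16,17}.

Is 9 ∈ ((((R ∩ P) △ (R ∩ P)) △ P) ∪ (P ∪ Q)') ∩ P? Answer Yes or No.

Yes

9 ∉ R and 9 ∈ P, so 9 ∉ R ∩ P
9 ∉ R and 9 ∈ P, so 9 ∉ R ∩ P
9 ∉ (R ∩ P) and 9 ∉ (R ∩ P), so 9 ∉ (R ∩ P) △ (R ∩ P)
9 ∉ ((R ∩ P) △ (R ∩ P)) and 9 ∈ P, so 9 ∈ ((R ∩ P) △ (R ∩ P)) △ P
9 ∈ P and 9 ∉ Q, so 9 ∈ P ∪ Q
9 ∉ (P ∪ Q)' since 9 ∈ (P ∪ Q)
9 ∈ (((R ∩ P) △ (R ∩ P)) △ P) and 9 ∉ (P ∪ Q)', so 9 ∈ (((R ∩ P) △ (R ∩ P)) △ P) ∪ (P ∪ Q)'
9 ∈ ((((R ∩ P) △ (R ∩ P)) △ P) ∪ (P ∪ Q)') and 9 ∈ P, so 9 ∈ ((((R ∩ P) △ (R ∩ P)) △ P) ∪ (P ∪ Q)') ∩ P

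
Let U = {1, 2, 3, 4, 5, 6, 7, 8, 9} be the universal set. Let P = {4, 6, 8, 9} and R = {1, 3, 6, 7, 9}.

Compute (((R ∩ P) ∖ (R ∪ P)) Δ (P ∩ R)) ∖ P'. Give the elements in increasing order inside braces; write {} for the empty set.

R ∩ P = {6, 9}
R ∪ P = {1, 3, 4, 6, 7, 8, 9}
(R ∩ P) ∖ (R ∪ P) = {}
P ∩ R = {6, 9}
((R ∩ P) ∖ (R ∪ P)) Δ (P ∩ R) = {6, 9}
P' = {1, 2, 3, 5, 7}
(((R ∩ P) ∖ (R ∪ P)) Δ (P ∩ R)) ∖ P' = {6, 9}

{6, 9}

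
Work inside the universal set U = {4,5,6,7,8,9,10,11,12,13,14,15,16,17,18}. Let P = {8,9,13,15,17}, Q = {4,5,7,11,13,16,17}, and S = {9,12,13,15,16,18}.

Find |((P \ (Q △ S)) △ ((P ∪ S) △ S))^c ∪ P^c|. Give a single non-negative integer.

Q △ S = {4,5,7,9,11,12,15,17,18}
P \ (Q △ S) = {8,13}
P ∪ S = {8,9,12,13,15,16,17,18}
(P ∪ S) △ S = {8,17}
(P \ (Q △ S)) △ ((P ∪ S) △ S) = {13,17}
((P \ (Q △ S)) △ ((P ∪ S) △ S))^c = {4,5,6,7,8,9,10,11,12,14,15,16,18}
P^c = {4,5,6,7,10,11,12,14,16,18}
((P \ (Q △ S)) △ ((P ∪ S) △ S))^c ∪ P^c = {4,5,6,7,8,9,10,11,12,14,15,16,18}
|((P \ (Q △ S)) △ ((P ∪ S) △ S))^c ∪ P^c| = 13

13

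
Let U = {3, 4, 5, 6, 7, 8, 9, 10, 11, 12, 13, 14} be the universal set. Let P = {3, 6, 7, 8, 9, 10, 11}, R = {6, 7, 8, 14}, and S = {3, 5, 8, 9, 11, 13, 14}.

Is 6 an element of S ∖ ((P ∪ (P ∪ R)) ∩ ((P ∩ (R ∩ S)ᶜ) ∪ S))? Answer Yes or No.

No

6 ∈ P and 6 ∈ R, so 6 ∈ P ∪ R
6 ∈ P and 6 ∈ (P ∪ R), so 6 ∈ P ∪ (P ∪ R)
6 ∈ R and 6 ∉ S, so 6 ∉ R ∩ S
6 ∈ (R ∩ S)ᶜ since 6 ∉ (R ∩ S)
6 ∈ P and 6 ∈ (R ∩ S)ᶜ, so 6 ∈ P ∩ (R ∩ S)ᶜ
6 ∈ (P ∩ (R ∩ S)ᶜ) and 6 ∉ S, so 6 ∈ (P ∩ (R ∩ S)ᶜ) ∪ S
6 ∈ (P ∪ (P ∪ R)) and 6 ∈ ((P ∩ (R ∩ S)ᶜ) ∪ S), so 6 ∈ (P ∪ (P ∪ R)) ∩ ((P ∩ (R ∩ S)ᶜ) ∪ S)
6 ∉ S and 6 ∈ ((P ∪ (P ∪ R)) ∩ ((P ∩ (R ∩ S)ᶜ) ∪ S)), so 6 ∉ S ∖ ((P ∪ (P ∪ R)) ∩ ((P ∩ (R ∩ S)ᶜ) ∪ S))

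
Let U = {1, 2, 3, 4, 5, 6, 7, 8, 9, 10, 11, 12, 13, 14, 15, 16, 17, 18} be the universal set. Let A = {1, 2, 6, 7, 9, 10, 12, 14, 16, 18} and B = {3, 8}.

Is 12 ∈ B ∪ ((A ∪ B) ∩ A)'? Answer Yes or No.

No

12 ∈ A and 12 ∉ B, so 12 ∈ A ∪ B
12 ∈ (A ∪ B) and 12 ∈ A, so 12 ∈ (A ∪ B) ∩ A
12 ∉ ((A ∪ B) ∩ A)' since 12 ∈ ((A ∪ B) ∩ A)
12 ∉ B and 12 ∉ ((A ∪ B) ∩ A)', so 12 ∉ B ∪ ((A ∪ B) ∩ A)'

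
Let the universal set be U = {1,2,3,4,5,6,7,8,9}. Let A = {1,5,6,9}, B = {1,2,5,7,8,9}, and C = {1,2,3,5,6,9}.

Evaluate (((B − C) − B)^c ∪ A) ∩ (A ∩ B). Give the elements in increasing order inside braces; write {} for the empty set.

{1,5,9}

B − C = {7,8}
(B − C) − B = {}
((B − C) − B)^c = {1,2,3,4,5,6,7,8,9}
((B − C) − B)^c ∪ A = {1,2,3,4,5,6,7,8,9}
A ∩ B = {1,5,9}
(((B − C) − B)^c ∪ A) ∩ (A ∩ B) = {1,5,9}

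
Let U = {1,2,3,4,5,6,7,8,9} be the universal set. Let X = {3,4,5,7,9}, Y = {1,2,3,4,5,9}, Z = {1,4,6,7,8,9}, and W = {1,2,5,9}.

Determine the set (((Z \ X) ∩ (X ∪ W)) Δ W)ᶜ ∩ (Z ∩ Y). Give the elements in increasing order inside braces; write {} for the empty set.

{1,4}

Z \ X = {1,6,8}
X ∪ W = {1,2,3,4,5,7,9}
(Z \ X) ∩ (X ∪ W) = {1}
((Z \ X) ∩ (X ∪ W)) Δ W = {2,5,9}
(((Z \ X) ∩ (X ∪ W)) Δ W)ᶜ = {1,3,4,6,7,8}
Z ∩ Y = {1,4,9}
(((Z \ X) ∩ (X ∪ W)) Δ W)ᶜ ∩ (Z ∩ Y) = {1,4}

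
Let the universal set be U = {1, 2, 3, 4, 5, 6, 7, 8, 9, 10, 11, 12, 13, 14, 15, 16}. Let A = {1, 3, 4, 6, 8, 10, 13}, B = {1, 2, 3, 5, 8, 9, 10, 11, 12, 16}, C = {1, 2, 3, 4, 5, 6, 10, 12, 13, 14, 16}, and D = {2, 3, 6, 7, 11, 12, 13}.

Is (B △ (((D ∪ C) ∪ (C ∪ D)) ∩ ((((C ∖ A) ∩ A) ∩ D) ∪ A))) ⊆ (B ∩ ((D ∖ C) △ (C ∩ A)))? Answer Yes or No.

D ∪ C = {1, 2, 3, 4, 5, 6, 7, 10, 11, 12, 13, 14, 16}
C ∪ D = {1, 2, 3, 4, 5, 6, 7, 10, 11, 12, 13, 14, 16}
(D ∪ C) ∪ (C ∪ D) = {1, 2, 3, 4, 5, 6, 7, 10, 11, 12, 13, 14, 16}
C ∖ A = {2, 5, 12, 14, 16}
(C ∖ A) ∩ A = {}
((C ∖ A) ∩ A) ∩ D = {}
(((C ∖ A) ∩ A) ∩ D) ∪ A = {1, 3, 4, 6, 8, 10, 13}
((D ∪ C) ∪ (C ∪ D)) ∩ ((((C ∖ A) ∩ A) ∩ D) ∪ A) = {1, 3, 4, 6, 10, 13}
B △ (((D ∪ C) ∪ (C ∪ D)) ∩ ((((C ∖ A) ∩ A) ∩ D) ∪ A)) = {2, 4, 5, 6, 8, 9, 11, 12, 13, 16}
D ∖ C = {7, 11}
C ∩ A = {1, 3, 4, 6, 10, 13}
(D ∖ C) △ (C ∩ A) = {1, 3, 4, 6, 7, 10, 11, 13}
B ∩ ((D ∖ C) △ (C ∩ A)) = {1, 3, 10, 11}
2 ∈ B △ (((D ∪ C) ∪ (C ∪ D)) ∩ ((((C ∖ A) ∩ A) ∩ D) ∪ A)) but 2 ∉ B ∩ ((D ∖ C) △ (C ∩ A)), so the inclusion fails.

No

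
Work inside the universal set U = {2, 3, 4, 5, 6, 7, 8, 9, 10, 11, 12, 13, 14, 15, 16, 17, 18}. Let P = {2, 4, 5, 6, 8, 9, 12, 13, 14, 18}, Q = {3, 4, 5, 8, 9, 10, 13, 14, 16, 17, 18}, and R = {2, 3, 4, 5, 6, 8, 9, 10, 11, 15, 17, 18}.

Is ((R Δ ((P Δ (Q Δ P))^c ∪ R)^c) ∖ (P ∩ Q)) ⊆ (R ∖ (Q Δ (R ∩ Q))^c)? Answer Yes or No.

Q Δ P = {2, 3, 6, 10, 12, 16, 17}
P Δ (Q Δ P) = {3, 4, 5, 8, 9, 10, 13, 14, 16, 17, 18}
(P Δ (Q Δ P))^c = {2, 6, 7, 11, 12, 15}
(P Δ (Q Δ P))^c ∪ R = {2, 3, 4, 5, 6, 7, 8, 9, 10, 11, 12, 15, 17, 18}
((P Δ (Q Δ P))^c ∪ R)^c = {13, 14, 16}
R Δ ((P Δ (Q Δ P))^c ∪ R)^c = {2, 3, 4, 5, 6, 8, 9, 10, 11, 13, 14, 15, 16, 17, 18}
P ∩ Q = {4, 5, 8, 9, 13, 14, 18}
(R Δ ((P Δ (Q Δ P))^c ∪ R)^c) ∖ (P ∩ Q) = {2, 3, 6, 10, 11, 15, 16, 17}
R ∩ Q = {3, 4, 5, 8, 9, 10, 17, 18}
Q Δ (R ∩ Q) = {13, 14, 16}
(Q Δ (R ∩ Q))^c = {2, 3, 4, 5, 6, 7, 8, 9, 10, 11, 12, 15, 17, 18}
R ∖ (Q Δ (R ∩ Q))^c = {}
2 ∈ (R Δ ((P Δ (Q Δ P))^c ∪ R)^c) ∖ (P ∩ Q) but 2 ∉ R ∖ (Q Δ (R ∩ Q))^c, so the inclusion fails.

No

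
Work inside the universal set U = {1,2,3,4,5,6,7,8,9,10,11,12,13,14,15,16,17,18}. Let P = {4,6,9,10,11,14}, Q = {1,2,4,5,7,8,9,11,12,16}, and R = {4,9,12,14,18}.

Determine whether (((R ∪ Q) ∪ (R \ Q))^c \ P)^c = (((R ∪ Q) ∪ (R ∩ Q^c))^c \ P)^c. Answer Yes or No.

Yes

R ∪ Q = {1,2,4,5,7,8,9,11,12,14,16,18}
R \ Q = {14,18}
(R ∪ Q) ∪ (R \ Q) = {1,2,4,5,7,8,9,11,12,14,16,18}
((R ∪ Q) ∪ (R \ Q))^c = {3,6,10,13,15,17}
((R ∪ Q) ∪ (R \ Q))^c \ P = {3,13,15,17}
(((R ∪ Q) ∪ (R \ Q))^c \ P)^c = {1,2,4,5,6,7,8,9,10,11,12,14,16,18}
Q^c = {3,6,10,13,14,15,17,18}
R ∩ Q^c = {14,18}
(R ∪ Q) ∪ (R ∩ Q^c) = {1,2,4,5,7,8,9,11,12,14,16,18}
((R ∪ Q) ∪ (R ∩ Q^c))^c = {3,6,10,13,15,17}
((R ∪ Q) ∪ (R ∩ Q^c))^c \ P = {3,13,15,17}
(((R ∪ Q) ∪ (R ∩ Q^c))^c \ P)^c = {1,2,4,5,6,7,8,9,10,11,12,14,16,18}
Both equal {1,2,4,5,6,7,8,9,10,11,12,14,16,18}, so (((R ∪ Q) ∪ (R \ Q))^c \ P)^c = (((R ∪ Q) ∪ (R ∩ Q^c))^c \ P)^c.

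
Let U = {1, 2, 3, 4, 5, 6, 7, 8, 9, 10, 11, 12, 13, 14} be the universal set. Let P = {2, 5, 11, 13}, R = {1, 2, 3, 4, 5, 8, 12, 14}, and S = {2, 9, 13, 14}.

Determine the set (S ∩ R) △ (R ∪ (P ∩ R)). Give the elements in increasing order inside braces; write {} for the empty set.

{1, 3, 4, 5, 8, 12}

S ∩ R = {2, 14}
P ∩ R = {2, 5}
R ∪ (P ∩ R) = {1, 2, 3, 4, 5, 8, 12, 14}
(S ∩ R) △ (R ∪ (P ∩ R)) = {1, 3, 4, 5, 8, 12}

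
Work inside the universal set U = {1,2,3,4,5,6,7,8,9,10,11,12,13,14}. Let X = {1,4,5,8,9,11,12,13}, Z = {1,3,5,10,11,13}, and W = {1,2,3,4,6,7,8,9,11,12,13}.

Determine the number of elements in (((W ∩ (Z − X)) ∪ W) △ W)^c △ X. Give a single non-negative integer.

Z − X = {3,10}
W ∩ (Z − X) = {3}
(W ∩ (Z − X)) ∪ W = {1,2,3,4,6,7,8,9,11,12,13}
((W ∩ (Z − X)) ∪ W) △ W = {}
(((W ∩ (Z − X)) ∪ W) △ W)^c = {1,2,3,4,5,6,7,8,9,10,11,12,13,14}
(((W ∩ (Z − X)) ∪ W) △ W)^c △ X = {2,3,6,7,10,14}
|(((W ∩ (Z − X)) ∪ W) △ W)^c △ X| = 6

6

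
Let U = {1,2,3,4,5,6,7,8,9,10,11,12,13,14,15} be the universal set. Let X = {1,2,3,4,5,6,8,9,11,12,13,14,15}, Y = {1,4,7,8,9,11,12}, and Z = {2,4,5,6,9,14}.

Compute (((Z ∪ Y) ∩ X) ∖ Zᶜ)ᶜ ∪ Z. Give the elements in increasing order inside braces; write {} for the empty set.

Z ∪ Y = {1,2,4,5,6,7,8,9,11,12,14}
(Z ∪ Y) ∩ X = {1,2,4,5,6,8,9,11,12,14}
Zᶜ = {1,3,7,8,10,11,12,13,15}
((Z ∪ Y) ∩ X) ∖ Zᶜ = {2,4,5,6,9,14}
(((Z ∪ Y) ∩ X) ∖ Zᶜ)ᶜ = {1,3,7,8,10,11,12,13,15}
(((Z ∪ Y) ∩ X) ∖ Zᶜ)ᶜ ∪ Z = {1,2,3,4,5,6,7,8,9,10,11,12,13,14,15}

{1,2,3,4,5,6,7,8,9,10,11,12,13,14,15}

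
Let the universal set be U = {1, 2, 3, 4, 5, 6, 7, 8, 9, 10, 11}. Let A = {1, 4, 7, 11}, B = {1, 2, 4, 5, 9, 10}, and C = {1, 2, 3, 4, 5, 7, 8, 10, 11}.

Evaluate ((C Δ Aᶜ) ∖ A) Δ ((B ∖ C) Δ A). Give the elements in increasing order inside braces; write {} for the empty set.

Aᶜ = {2, 3, 5, 6, 8, 9, 10}
C Δ Aᶜ = {1, 4, 6, 7, 9, 11}
(C Δ Aᶜ) ∖ A = {6, 9}
B ∖ C = {9}
(B ∖ C) Δ A = {1, 4, 7, 9, 11}
((C Δ Aᶜ) ∖ A) Δ ((B ∖ C) Δ A) = {1, 4, 6, 7, 11}

{1, 4, 6, 7, 11}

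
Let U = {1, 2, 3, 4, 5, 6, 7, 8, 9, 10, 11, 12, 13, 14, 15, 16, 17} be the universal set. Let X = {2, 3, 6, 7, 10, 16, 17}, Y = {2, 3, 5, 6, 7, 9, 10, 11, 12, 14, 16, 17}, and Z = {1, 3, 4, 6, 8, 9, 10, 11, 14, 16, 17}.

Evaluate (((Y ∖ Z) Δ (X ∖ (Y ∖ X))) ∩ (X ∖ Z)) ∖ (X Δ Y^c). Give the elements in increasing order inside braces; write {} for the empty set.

Y ∖ Z = {2, 5, 7, 12}
Y ∖ X = {5, 9, 11, 12, 14}
X ∖ (Y ∖ X) = {2, 3, 6, 7, 10, 16, 17}
(Y ∖ Z) Δ (X ∖ (Y ∖ X)) = {3, 5, 6, 10, 12, 16, 17}
X ∖ Z = {2, 7}
((Y ∖ Z) Δ (X ∖ (Y ∖ X))) ∩ (X ∖ Z) = {}
Y^c = {1, 4, 8, 13, 15}
X Δ Y^c = {1, 2, 3, 4, 6, 7, 8, 10, 13, 15, 16, 17}
(((Y ∖ Z) Δ (X ∖ (Y ∖ X))) ∩ (X ∖ Z)) ∖ (X Δ Y^c) = {}

{}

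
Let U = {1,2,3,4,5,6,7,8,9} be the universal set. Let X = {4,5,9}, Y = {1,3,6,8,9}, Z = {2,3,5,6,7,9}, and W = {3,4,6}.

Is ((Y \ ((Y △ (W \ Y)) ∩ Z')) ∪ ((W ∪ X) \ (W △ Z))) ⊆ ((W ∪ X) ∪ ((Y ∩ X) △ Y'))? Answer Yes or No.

Yes

W \ Y = {4}
Y △ (W \ Y) = {1,3,4,6,8,9}
Z' = {1,4,8}
(Y △ (W \ Y)) ∩ Z' = {1,4,8}
Y \ ((Y △ (W \ Y)) ∩ Z') = {3,6,9}
W ∪ X = {3,4,5,6,9}
W △ Z = {2,4,5,7,9}
(W ∪ X) \ (W △ Z) = {3,6}
(Y \ ((Y △ (W \ Y)) ∩ Z')) ∪ ((W ∪ X) \ (W △ Z)) = {3,6,9}
Y ∩ X = {9}
Y' = {2,4,5,7}
(Y ∩ X) △ Y' = {2,4,5,7,9}
(W ∪ X) ∪ ((Y ∩ X) △ Y') = {2,3,4,5,6,7,9}
Every element of {3,6,9} is in {2,3,4,5,6,7,9}, so (Y \ ((Y △ (W \ Y)) ∩ Z')) ∪ ((W ∪ X) \ (W △ Z)) ⊆ (W ∪ X) ∪ ((Y ∩ X) △ Y').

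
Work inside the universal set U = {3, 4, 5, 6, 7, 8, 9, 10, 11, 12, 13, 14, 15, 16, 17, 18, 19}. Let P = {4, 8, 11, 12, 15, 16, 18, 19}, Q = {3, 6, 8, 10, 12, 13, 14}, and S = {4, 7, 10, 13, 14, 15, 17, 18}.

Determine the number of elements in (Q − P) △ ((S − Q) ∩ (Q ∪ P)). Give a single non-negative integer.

Q − P = {3, 6, 10, 13, 14}
S − Q = {4, 7, 15, 17, 18}
Q ∪ P = {3, 4, 6, 8, 10, 11, 12, 13, 14, 15, 16, 18, 19}
(S − Q) ∩ (Q ∪ P) = {4, 15, 18}
(Q − P) △ ((S − Q) ∩ (Q ∪ P)) = {3, 4, 6, 10, 13, 14, 15, 18}
|(Q − P) △ ((S − Q) ∩ (Q ∪ P))| = 8

8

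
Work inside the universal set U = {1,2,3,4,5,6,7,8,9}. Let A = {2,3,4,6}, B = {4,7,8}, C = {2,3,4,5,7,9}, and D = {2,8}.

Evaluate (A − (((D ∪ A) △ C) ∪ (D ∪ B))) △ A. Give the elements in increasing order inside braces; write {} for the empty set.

D ∪ A = {2,3,4,6,8}
(D ∪ A) △ C = {5,6,7,8,9}
D ∪ B = {2,4,7,8}
((D ∪ A) △ C) ∪ (D ∪ B) = {2,4,5,6,7,8,9}
A − (((D ∪ A) △ C) ∪ (D ∪ B)) = {3}
(A − (((D ∪ A) △ C) ∪ (D ∪ B))) △ A = {2,4,6}

{2,4,6}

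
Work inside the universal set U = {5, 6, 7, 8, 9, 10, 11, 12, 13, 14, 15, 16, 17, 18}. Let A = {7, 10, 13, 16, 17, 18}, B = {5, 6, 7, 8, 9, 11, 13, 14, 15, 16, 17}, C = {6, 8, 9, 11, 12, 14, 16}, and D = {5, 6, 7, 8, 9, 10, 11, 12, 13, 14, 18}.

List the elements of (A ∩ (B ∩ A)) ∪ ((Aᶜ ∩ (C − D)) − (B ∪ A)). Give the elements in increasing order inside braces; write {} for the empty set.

B ∩ A = {7, 13, 16, 17}
A ∩ (B ∩ A) = {7, 13, 16, 17}
Aᶜ = {5, 6, 8, 9, 11, 12, 14, 15}
C − D = {16}
Aᶜ ∩ (C − D) = {}
B ∪ A = {5, 6, 7, 8, 9, 10, 11, 13, 14, 15, 16, 17, 18}
(Aᶜ ∩ (C − D)) − (B ∪ A) = {}
(A ∩ (B ∩ A)) ∪ ((Aᶜ ∩ (C − D)) − (B ∪ A)) = {7, 13, 16, 17}

{7, 13, 16, 17}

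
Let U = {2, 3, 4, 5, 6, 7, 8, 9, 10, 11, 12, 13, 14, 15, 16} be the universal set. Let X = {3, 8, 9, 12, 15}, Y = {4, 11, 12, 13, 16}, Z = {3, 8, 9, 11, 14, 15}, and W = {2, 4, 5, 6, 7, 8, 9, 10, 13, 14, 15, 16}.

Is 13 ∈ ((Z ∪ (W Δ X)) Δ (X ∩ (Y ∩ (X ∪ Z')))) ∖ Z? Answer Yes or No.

13 ∈ W and 13 ∉ X, so 13 ∈ W Δ X
13 ∉ Z and 13 ∈ (W Δ X), so 13 ∈ Z ∪ (W Δ X)
13 ∉ Z, so 13 ∈ Z'
13 ∉ X and 13 ∈ Z', so 13 ∈ X ∪ Z'
13 ∈ Y and 13 ∈ (X ∪ Z'), so 13 ∈ Y ∩ (X ∪ Z')
13 ∉ X and 13 ∈ (Y ∩ (X ∪ Z')), so 13 ∉ X ∩ (Y ∩ (X ∪ Z'))
13 ∈ (Z ∪ (W Δ X)) and 13 ∉ (X ∩ (Y ∩ (X ∪ Z'))), so 13 ∈ (Z ∪ (W Δ X)) Δ (X ∩ (Y ∩ (X ∪ Z')))
13 ∈ ((Z ∪ (W Δ X)) Δ (X ∩ (Y ∩ (X ∪ Z')))) and 13 ∉ Z, so 13 ∈ ((Z ∪ (W Δ X)) Δ (X ∩ (Y ∩ (X ∪ Z')))) ∖ Z

Yes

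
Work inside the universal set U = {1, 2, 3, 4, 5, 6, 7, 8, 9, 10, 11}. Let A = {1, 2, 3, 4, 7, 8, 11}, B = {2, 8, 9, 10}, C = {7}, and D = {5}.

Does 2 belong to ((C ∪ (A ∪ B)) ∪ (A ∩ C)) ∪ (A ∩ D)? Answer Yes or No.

Yes

2 ∈ A and 2 ∈ B, so 2 ∈ A ∪ B
2 ∉ C and 2 ∈ (A ∪ B), so 2 ∈ C ∪ (A ∪ B)
2 ∈ A and 2 ∉ C, so 2 ∉ A ∩ C
2 ∈ (C ∪ (A ∪ B)) and 2 ∉ (A ∩ C), so 2 ∈ (C ∪ (A ∪ B)) ∪ (A ∩ C)
2 ∈ A and 2 ∉ D, so 2 ∉ A ∩ D
2 ∈ ((C ∪ (A ∪ B)) ∪ (A ∩ C)) and 2 ∉ (A ∩ D), so 2 ∈ ((C ∪ (A ∪ B)) ∪ (A ∩ C)) ∪ (A ∩ D)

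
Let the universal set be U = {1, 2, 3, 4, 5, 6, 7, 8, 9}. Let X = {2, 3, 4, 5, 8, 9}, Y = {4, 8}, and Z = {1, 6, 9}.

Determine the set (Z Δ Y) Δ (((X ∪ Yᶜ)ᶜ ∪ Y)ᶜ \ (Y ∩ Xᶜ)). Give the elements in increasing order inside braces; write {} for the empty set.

Z Δ Y = {1, 4, 6, 8, 9}
Yᶜ = {1, 2, 3, 5, 6, 7, 9}
X ∪ Yᶜ = {1, 2, 3, 4, 5, 6, 7, 8, 9}
(X ∪ Yᶜ)ᶜ = {}
(X ∪ Yᶜ)ᶜ ∪ Y = {4, 8}
((X ∪ Yᶜ)ᶜ ∪ Y)ᶜ = {1, 2, 3, 5, 6, 7, 9}
Xᶜ = {1, 6, 7}
Y ∩ Xᶜ = {}
((X ∪ Yᶜ)ᶜ ∪ Y)ᶜ \ (Y ∩ Xᶜ) = {1, 2, 3, 5, 6, 7, 9}
(Z Δ Y) Δ (((X ∪ Yᶜ)ᶜ ∪ Y)ᶜ \ (Y ∩ Xᶜ)) = {2, 3, 4, 5, 7, 8}

{2, 3, 4, 5, 7, 8}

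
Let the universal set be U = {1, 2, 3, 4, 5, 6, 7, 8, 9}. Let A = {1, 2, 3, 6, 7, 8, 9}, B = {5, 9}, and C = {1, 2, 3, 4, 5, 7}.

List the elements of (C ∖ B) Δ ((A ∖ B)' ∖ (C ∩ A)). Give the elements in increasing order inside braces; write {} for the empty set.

C ∖ B = {1, 2, 3, 4, 7}
A ∖ B = {1, 2, 3, 6, 7, 8}
(A ∖ B)' = {4, 5, 9}
C ∩ A = {1, 2, 3, 7}
(A ∖ B)' ∖ (C ∩ A) = {4, 5, 9}
(C ∖ B) Δ ((A ∖ B)' ∖ (C ∩ A)) = {1, 2, 3, 5, 7, 9}

{1, 2, 3, 5, 7, 9}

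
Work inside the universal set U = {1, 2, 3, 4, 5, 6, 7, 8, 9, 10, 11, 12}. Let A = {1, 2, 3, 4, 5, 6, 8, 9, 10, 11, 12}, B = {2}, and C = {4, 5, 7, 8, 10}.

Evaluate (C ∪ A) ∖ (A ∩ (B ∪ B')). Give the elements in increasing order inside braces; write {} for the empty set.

{7}

C ∪ A = {1, 2, 3, 4, 5, 6, 7, 8, 9, 10, 11, 12}
B' = {1, 3, 4, 5, 6, 7, 8, 9, 10, 11, 12}
B ∪ B' = {1, 2, 3, 4, 5, 6, 7, 8, 9, 10, 11, 12}
A ∩ (B ∪ B') = {1, 2, 3, 4, 5, 6, 8, 9, 10, 11, 12}
(C ∪ A) ∖ (A ∩ (B ∪ B')) = {7}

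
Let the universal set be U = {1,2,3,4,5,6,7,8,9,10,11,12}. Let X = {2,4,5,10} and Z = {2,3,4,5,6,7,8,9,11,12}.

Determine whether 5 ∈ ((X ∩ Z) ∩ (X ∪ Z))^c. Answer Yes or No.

No

5 ∈ X and 5 ∈ Z, so 5 ∈ X ∩ Z
5 ∈ X and 5 ∈ Z, so 5 ∈ X ∪ Z
5 ∈ (X ∩ Z) and 5 ∈ (X ∪ Z), so 5 ∈ (X ∩ Z) ∩ (X ∪ Z)
5 ∉ ((X ∩ Z) ∩ (X ∪ Z))^c since 5 ∈ ((X ∩ Z) ∩ (X ∪ Z))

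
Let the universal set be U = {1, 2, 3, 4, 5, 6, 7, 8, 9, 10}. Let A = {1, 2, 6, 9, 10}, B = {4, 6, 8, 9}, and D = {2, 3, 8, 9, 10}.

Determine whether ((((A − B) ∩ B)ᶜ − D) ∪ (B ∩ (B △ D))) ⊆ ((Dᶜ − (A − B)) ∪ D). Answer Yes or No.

A − B = {1, 2, 10}
(A − B) ∩ B = {}
((A − B) ∩ B)ᶜ = {1, 2, 3, 4, 5, 6, 7, 8, 9, 10}
((A − B) ∩ B)ᶜ − D = {1, 4, 5, 6, 7}
B △ D = {2, 3, 4, 6, 10}
B ∩ (B △ D) = {4, 6}
(((A − B) ∩ B)ᶜ − D) ∪ (B ∩ (B △ D)) = {1, 4, 5, 6, 7}
Dᶜ = {1, 4, 5, 6, 7}
Dᶜ − (A − B) = {4, 5, 6, 7}
(Dᶜ − (A − B)) ∪ D = {2, 3, 4, 5, 6, 7, 8, 9, 10}
1 ∈ (((A − B) ∩ B)ᶜ − D) ∪ (B ∩ (B △ D)) but 1 ∉ (Dᶜ − (A − B)) ∪ D, so the inclusion fails.

No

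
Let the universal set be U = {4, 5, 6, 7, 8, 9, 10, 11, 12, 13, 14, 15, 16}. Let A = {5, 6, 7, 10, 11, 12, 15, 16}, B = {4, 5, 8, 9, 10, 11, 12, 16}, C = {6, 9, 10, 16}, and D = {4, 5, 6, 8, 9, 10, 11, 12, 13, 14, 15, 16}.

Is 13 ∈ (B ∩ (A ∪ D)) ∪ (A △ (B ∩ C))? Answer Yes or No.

No

13 ∉ A and 13 ∈ D, so 13 ∈ A ∪ D
13 ∉ B and 13 ∈ (A ∪ D), so 13 ∉ B ∩ (A ∪ D)
13 ∉ B and 13 ∉ C, so 13 ∉ B ∩ C
13 ∉ A and 13 ∉ (B ∩ C), so 13 ∉ A △ (B ∩ C)
13 ∉ (B ∩ (A ∪ D)) and 13 ∉ (A △ (B ∩ C)), so 13 ∉ (B ∩ (A ∪ D)) ∪ (A △ (B ∩ C))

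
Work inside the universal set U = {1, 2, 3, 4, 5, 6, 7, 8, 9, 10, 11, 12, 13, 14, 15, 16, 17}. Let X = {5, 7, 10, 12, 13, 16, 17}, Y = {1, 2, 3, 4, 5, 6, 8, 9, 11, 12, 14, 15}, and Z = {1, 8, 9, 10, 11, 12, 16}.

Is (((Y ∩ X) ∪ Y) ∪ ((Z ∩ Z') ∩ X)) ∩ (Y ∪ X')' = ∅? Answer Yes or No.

Yes

Y ∩ X = {5, 12}
(Y ∩ X) ∪ Y = {1, 2, 3, 4, 5, 6, 8, 9, 11, 12, 14, 15}
Z' = {2, 3, 4, 5, 6, 7, 13, 14, 15, 17}
Z ∩ Z' = {}
(Z ∩ Z') ∩ X = {}
((Y ∩ X) ∪ Y) ∪ ((Z ∩ Z') ∩ X) = {1, 2, 3, 4, 5, 6, 8, 9, 11, 12, 14, 15}
X' = {1, 2, 3, 4, 6, 8, 9, 11, 14, 15}
Y ∪ X' = {1, 2, 3, 4, 5, 6, 8, 9, 11, 12, 14, 15}
(Y ∪ X')' = {7, 10, 13, 16, 17}
{1, 2, 3, 4, 5, 6, 8, 9, 11, 12, 14, 15} and {7, 10, 13, 16, 17} share no elements.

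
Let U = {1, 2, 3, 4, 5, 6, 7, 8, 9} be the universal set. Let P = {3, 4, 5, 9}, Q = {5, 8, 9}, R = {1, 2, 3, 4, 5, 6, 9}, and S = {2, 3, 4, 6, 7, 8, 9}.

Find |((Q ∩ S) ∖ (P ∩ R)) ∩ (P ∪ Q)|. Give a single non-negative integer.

1

Q ∩ S = {8, 9}
P ∩ R = {3, 4, 5, 9}
(Q ∩ S) ∖ (P ∩ R) = {8}
P ∪ Q = {3, 4, 5, 8, 9}
((Q ∩ S) ∖ (P ∩ R)) ∩ (P ∪ Q) = {8}
|((Q ∩ S) ∖ (P ∩ R)) ∩ (P ∪ Q)| = 1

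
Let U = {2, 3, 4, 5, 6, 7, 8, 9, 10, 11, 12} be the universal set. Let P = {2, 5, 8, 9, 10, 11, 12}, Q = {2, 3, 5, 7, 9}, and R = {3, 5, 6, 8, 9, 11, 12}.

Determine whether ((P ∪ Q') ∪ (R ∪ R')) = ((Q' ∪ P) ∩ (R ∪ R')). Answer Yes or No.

Q' = {4, 6, 8, 10, 11, 12}
P ∪ Q' = {2, 4, 5, 6, 8, 9, 10, 11, 12}
R' = {2, 4, 7, 10}
R ∪ R' = {2, 3, 4, 5, 6, 7, 8, 9, 10, 11, 12}
(P ∪ Q') ∪ (R ∪ R') = {2, 3, 4, 5, 6, 7, 8, 9, 10, 11, 12}
Q' ∪ P = {2, 4, 5, 6, 8, 9, 10, 11, 12}
(Q' ∪ P) ∩ (R ∪ R') = {2, 4, 5, 6, 8, 9, 10, 11, 12}
3 ∈ (P ∪ Q') ∪ (R ∪ R') but 3 ∉ (Q' ∪ P) ∩ (R ∪ R'), so they differ.

No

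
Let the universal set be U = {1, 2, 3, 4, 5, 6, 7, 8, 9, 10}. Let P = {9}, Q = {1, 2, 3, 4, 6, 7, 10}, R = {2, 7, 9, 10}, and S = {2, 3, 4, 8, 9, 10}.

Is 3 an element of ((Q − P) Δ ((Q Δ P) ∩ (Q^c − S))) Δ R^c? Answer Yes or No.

No

3 ∈ Q and 3 ∉ P, so 3 ∈ Q − P
3 ∈ Q and 3 ∉ P, so 3 ∈ Q Δ P
3 ∈ Q, so 3 ∉ Q^c
3 ∉ Q^c and 3 ∈ S, so 3 ∉ Q^c − S
3 ∈ (Q Δ P) and 3 ∉ (Q^c − S), so 3 ∉ (Q Δ P) ∩ (Q^c − S)
3 ∈ (Q − P) and 3 ∉ ((Q Δ P) ∩ (Q^c − S)), so 3 ∈ (Q − P) Δ ((Q Δ P) ∩ (Q^c − S))
3 ∉ R, so 3 ∈ R^c
3 ∈ ((Q − P) Δ ((Q Δ P) ∩ (Q^c − S))) and 3 ∈ R^c, so 3 ∉ ((Q − P) Δ ((Q Δ P) ∩ (Q^c − S))) Δ R^c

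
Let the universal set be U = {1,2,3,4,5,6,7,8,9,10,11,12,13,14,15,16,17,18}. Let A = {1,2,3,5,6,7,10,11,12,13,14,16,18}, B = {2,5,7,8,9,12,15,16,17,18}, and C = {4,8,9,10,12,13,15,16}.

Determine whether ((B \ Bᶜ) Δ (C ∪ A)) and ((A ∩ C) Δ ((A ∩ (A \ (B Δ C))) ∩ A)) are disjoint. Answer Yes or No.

Bᶜ = {1,3,4,6,10,11,13,14}
B \ Bᶜ = {2,5,7,8,9,12,15,16,17,18}
C ∪ A = {1,2,3,4,5,6,7,8,9,10,11,12,13,14,15,16,18}
(B \ Bᶜ) Δ (C ∪ A) = {1,3,4,6,10,11,13,14,17}
A ∩ C = {10,12,13,16}
B Δ C = {2,4,5,7,10,13,17,18}
A \ (B Δ C) = {1,3,6,11,12,14,16}
A ∩ (A \ (B Δ C)) = {1,3,6,11,12,14,16}
(A ∩ (A \ (B Δ C))) ∩ A = {1,3,6,11,12,14,16}
(A ∩ C) Δ ((A ∩ (A \ (B Δ C))) ∩ A) = {1,3,6,10,11,13,14}
1 lies in both, so they are not disjoint.

No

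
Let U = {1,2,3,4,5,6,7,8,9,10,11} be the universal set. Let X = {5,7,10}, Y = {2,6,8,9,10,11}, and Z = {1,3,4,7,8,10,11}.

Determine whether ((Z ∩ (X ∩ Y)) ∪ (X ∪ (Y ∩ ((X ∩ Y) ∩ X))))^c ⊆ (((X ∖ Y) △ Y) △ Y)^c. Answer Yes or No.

X ∩ Y = {10}
Z ∩ (X ∩ Y) = {10}
(X ∩ Y) ∩ X = {10}
Y ∩ ((X ∩ Y) ∩ X) = {10}
X ∪ (Y ∩ ((X ∩ Y) ∩ X)) = {5,7,10}
(Z ∩ (X ∩ Y)) ∪ (X ∪ (Y ∩ ((X ∩ Y) ∩ X))) = {5,7,10}
((Z ∩ (X ∩ Y)) ∪ (X ∪ (Y ∩ ((X ∩ Y) ∩ X))))^c = {1,2,3,4,6,8,9,11}
X ∖ Y = {5,7}
(X ∖ Y) △ Y = {2,5,6,7,8,9,10,11}
((X ∖ Y) △ Y) △ Y = {5,7}
(((X ∖ Y) △ Y) △ Y)^c = {1,2,3,4,6,8,9,10,11}
Every element of {1,2,3,4,6,8,9,11} is in {1,2,3,4,6,8,9,10,11}, so ((Z ∩ (X ∩ Y)) ∪ (X ∪ (Y ∩ ((X ∩ Y) ∩ X))))^c ⊆ (((X ∖ Y) △ Y) △ Y)^c.

Yes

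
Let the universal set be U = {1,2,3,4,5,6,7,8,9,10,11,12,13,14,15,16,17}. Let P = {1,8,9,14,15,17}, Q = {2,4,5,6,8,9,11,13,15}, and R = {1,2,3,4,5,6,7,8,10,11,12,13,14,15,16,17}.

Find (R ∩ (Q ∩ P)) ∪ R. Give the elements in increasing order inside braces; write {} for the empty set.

{1,2,3,4,5,6,7,8,10,11,12,13,14,15,16,17}

Q ∩ P = {8,9,15}
R ∩ (Q ∩ P) = {8,15}
(R ∩ (Q ∩ P)) ∪ R = {1,2,3,4,5,6,7,8,10,11,12,13,14,15,16,17}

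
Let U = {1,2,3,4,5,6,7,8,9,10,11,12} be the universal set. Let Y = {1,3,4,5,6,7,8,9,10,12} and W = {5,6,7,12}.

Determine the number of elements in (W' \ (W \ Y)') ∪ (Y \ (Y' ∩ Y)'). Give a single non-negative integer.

W' = {1,2,3,4,8,9,10,11}
W \ Y = {}
(W \ Y)' = {1,2,3,4,5,6,7,8,9,10,11,12}
W' \ (W \ Y)' = {}
Y' = {2,11}
Y' ∩ Y = {}
(Y' ∩ Y)' = {1,2,3,4,5,6,7,8,9,10,11,12}
Y \ (Y' ∩ Y)' = {}
(W' \ (W \ Y)') ∪ (Y \ (Y' ∩ Y)') = {}
|(W' \ (W \ Y)') ∪ (Y \ (Y' ∩ Y)')| = 0

0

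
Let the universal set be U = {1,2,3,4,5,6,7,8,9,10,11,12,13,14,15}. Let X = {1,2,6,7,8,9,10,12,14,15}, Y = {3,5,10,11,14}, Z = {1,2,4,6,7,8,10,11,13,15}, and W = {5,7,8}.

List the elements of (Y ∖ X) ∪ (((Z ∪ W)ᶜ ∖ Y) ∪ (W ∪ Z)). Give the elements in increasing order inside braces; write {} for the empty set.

{1,2,3,4,5,6,7,8,9,10,11,12,13,15}

Y ∖ X = {3,5,11}
Z ∪ W = {1,2,4,5,6,7,8,10,11,13,15}
(Z ∪ W)ᶜ = {3,9,12,14}
(Z ∪ W)ᶜ ∖ Y = {9,12}
W ∪ Z = {1,2,4,5,6,7,8,10,11,13,15}
((Z ∪ W)ᶜ ∖ Y) ∪ (W ∪ Z) = {1,2,4,5,6,7,8,9,10,11,12,13,15}
(Y ∖ X) ∪ (((Z ∪ W)ᶜ ∖ Y) ∪ (W ∪ Z)) = {1,2,3,4,5,6,7,8,9,10,11,12,13,15}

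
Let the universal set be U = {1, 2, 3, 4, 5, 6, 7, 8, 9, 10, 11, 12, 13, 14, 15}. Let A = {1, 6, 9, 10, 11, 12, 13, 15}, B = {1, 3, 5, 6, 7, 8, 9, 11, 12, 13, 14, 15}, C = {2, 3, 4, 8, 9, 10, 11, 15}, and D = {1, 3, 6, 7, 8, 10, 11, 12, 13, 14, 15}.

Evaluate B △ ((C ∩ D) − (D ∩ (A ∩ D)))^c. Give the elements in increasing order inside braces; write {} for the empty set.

C ∩ D = {3, 8, 10, 11, 15}
A ∩ D = {1, 6, 10, 11, 12, 13, 15}
D ∩ (A ∩ D) = {1, 6, 10, 11, 12, 13, 15}
(C ∩ D) − (D ∩ (A ∩ D)) = {3, 8}
((C ∩ D) − (D ∩ (A ∩ D)))^c = {1, 2, 4, 5, 6, 7, 9, 10, 11, 12, 13, 14, 15}
B △ ((C ∩ D) − (D ∩ (A ∩ D)))^c = {2, 3, 4, 8, 10}

{2, 3, 4, 8, 10}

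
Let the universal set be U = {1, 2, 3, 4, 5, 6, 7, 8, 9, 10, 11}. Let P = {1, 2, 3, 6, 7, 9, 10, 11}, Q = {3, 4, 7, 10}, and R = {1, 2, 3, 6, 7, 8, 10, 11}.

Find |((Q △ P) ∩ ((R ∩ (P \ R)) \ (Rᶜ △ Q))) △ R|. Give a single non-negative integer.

8

Q △ P = {1, 2, 4, 6, 9, 11}
P \ R = {9}
R ∩ (P \ R) = {}
Rᶜ = {4, 5, 9}
Rᶜ △ Q = {3, 5, 7, 9, 10}
(R ∩ (P \ R)) \ (Rᶜ △ Q) = {}
(Q △ P) ∩ ((R ∩ (P \ R)) \ (Rᶜ △ Q)) = {}
((Q △ P) ∩ ((R ∩ (P \ R)) \ (Rᶜ △ Q))) △ R = {1, 2, 3, 6, 7, 8, 10, 11}
|((Q △ P) ∩ ((R ∩ (P \ R)) \ (Rᶜ △ Q))) △ R| = 8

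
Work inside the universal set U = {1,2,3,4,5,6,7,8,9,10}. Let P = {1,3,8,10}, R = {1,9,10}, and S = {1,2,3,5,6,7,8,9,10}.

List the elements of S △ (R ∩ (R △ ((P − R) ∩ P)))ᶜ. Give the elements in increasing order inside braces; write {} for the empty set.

{1,4,9,10}

P − R = {3,8}
(P − R) ∩ P = {3,8}
R △ ((P − R) ∩ P) = {1,3,8,9,10}
R ∩ (R △ ((P − R) ∩ P)) = {1,9,10}
(R ∩ (R △ ((P − R) ∩ P)))ᶜ = {2,3,4,5,6,7,8}
S △ (R ∩ (R △ ((P − R) ∩ P)))ᶜ = {1,4,9,10}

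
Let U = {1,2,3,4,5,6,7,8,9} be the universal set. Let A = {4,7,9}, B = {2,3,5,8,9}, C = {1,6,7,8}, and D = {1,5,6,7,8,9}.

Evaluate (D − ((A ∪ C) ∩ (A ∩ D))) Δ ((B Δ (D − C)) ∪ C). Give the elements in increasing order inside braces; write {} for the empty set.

{2,3,5,7}

A ∪ C = {1,4,6,7,8,9}
A ∩ D = {7,9}
(A ∪ C) ∩ (A ∩ D) = {7,9}
D − ((A ∪ C) ∩ (A ∩ D)) = {1,5,6,8}
D − C = {5,9}
B Δ (D − C) = {2,3,8}
(B Δ (D − C)) ∪ C = {1,2,3,6,7,8}
(D − ((A ∪ C) ∩ (A ∩ D))) Δ ((B Δ (D − C)) ∪ C) = {2,3,5,7}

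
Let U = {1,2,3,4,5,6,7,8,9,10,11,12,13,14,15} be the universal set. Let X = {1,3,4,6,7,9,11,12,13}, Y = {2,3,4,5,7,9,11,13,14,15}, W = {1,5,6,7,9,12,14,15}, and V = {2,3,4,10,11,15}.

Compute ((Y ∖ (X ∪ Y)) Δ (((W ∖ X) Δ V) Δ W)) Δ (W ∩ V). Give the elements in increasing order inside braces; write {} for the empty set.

{1,2,3,4,6,7,9,10,11,12}

X ∪ Y = {1,2,3,4,5,6,7,9,11,12,13,14,15}
Y ∖ (X ∪ Y) = {}
W ∖ X = {5,14,15}
(W ∖ X) Δ V = {2,3,4,5,10,11,14}
((W ∖ X) Δ V) Δ W = {1,2,3,4,6,7,9,10,11,12,15}
(Y ∖ (X ∪ Y)) Δ (((W ∖ X) Δ V) Δ W) = {1,2,3,4,6,7,9,10,11,12,15}
W ∩ V = {15}
((Y ∖ (X ∪ Y)) Δ (((W ∖ X) Δ V) Δ W)) Δ (W ∩ V) = {1,2,3,4,6,7,9,10,11,12}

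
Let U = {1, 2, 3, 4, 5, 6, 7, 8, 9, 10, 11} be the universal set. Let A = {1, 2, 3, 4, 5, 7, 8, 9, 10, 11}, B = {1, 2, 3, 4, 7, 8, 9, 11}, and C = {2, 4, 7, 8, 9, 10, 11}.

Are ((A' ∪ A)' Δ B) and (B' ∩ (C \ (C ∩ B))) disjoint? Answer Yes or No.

Yes

A' = {6}
A' ∪ A = {1, 2, 3, 4, 5, 6, 7, 8, 9, 10, 11}
(A' ∪ A)' = {}
(A' ∪ A)' Δ B = {1, 2, 3, 4, 7, 8, 9, 11}
B' = {5, 6, 10}
C ∩ B = {2, 4, 7, 8, 9, 11}
C \ (C ∩ B) = {10}
B' ∩ (C \ (C ∩ B)) = {10}
{1, 2, 3, 4, 7, 8, 9, 11} and {10} share no elements.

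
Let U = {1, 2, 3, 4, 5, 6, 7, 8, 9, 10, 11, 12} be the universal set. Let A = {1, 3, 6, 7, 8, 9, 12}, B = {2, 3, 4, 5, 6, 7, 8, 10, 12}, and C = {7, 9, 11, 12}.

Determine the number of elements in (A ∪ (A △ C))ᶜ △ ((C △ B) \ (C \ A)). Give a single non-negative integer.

A △ C = {1, 3, 6, 8, 11}
A ∪ (A △ C) = {1, 3, 6, 7, 8, 9, 11, 12}
(A ∪ (A △ C))ᶜ = {2, 4, 5, 10}
C △ B = {2, 3, 4, 5, 6, 8, 9, 10, 11}
C \ A = {11}
(C △ B) \ (C \ A) = {2, 3, 4, 5, 6, 8, 9, 10}
(A ∪ (A △ C))ᶜ △ ((C △ B) \ (C \ A)) = {3, 6, 8, 9}
|(A ∪ (A △ C))ᶜ △ ((C △ B) \ (C \ A))| = 4

4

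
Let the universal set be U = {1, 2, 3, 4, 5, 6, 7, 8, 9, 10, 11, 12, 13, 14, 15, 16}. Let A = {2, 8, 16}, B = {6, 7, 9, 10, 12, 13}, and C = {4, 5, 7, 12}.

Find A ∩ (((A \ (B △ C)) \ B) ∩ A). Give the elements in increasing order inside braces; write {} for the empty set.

{2, 8, 16}

B △ C = {4, 5, 6, 9, 10, 13}
A \ (B △ C) = {2, 8, 16}
(A \ (B △ C)) \ B = {2, 8, 16}
((A \ (B △ C)) \ B) ∩ A = {2, 8, 16}
A ∩ (((A \ (B △ C)) \ B) ∩ A) = {2, 8, 16}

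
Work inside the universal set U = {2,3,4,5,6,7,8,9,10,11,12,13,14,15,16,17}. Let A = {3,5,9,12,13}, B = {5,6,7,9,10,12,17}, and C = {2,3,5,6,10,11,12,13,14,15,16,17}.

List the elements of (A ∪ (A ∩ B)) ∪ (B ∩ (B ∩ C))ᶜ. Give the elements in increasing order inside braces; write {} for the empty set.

{2,3,4,5,7,8,9,11,12,13,14,15,16}

A ∩ B = {5,9,12}
A ∪ (A ∩ B) = {3,5,9,12,13}
B ∩ C = {5,6,10,12,17}
B ∩ (B ∩ C) = {5,6,10,12,17}
(B ∩ (B ∩ C))ᶜ = {2,3,4,7,8,9,11,13,14,15,16}
(A ∪ (A ∩ B)) ∪ (B ∩ (B ∩ C))ᶜ = {2,3,4,5,7,8,9,11,12,13,14,15,16}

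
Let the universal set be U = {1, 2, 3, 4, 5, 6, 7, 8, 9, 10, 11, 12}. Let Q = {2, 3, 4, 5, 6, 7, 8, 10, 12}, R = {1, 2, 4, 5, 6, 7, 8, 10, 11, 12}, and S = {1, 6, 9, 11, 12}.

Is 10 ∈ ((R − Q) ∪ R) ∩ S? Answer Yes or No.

No

10 ∈ R and 10 ∈ Q, so 10 ∉ R − Q
10 ∉ (R − Q) and 10 ∈ R, so 10 ∈ (R − Q) ∪ R
10 ∈ ((R − Q) ∪ R) and 10 ∉ S, so 10 ∉ ((R − Q) ∪ R) ∩ S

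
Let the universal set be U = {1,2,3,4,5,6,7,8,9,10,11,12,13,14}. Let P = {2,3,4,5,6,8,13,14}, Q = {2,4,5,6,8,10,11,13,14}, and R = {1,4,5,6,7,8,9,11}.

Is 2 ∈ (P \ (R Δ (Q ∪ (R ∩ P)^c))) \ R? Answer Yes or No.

2 ∉ R and 2 ∈ P, so 2 ∉ R ∩ P
2 ∈ (R ∩ P)^c since 2 ∉ (R ∩ P)
2 ∈ Q and 2 ∈ (R ∩ P)^c, so 2 ∈ Q ∪ (R ∩ P)^c
2 ∉ R and 2 ∈ (Q ∪ (R ∩ P)^c), so 2 ∈ R Δ (Q ∪ (R ∩ P)^c)
2 ∈ P and 2 ∈ (R Δ (Q ∪ (R ∩ P)^c)), so 2 ∉ P \ (R Δ (Q ∪ (R ∩ P)^c))
2 ∉ (P \ (R Δ (Q ∪ (R ∩ P)^c))) and 2 ∉ R, so 2 ∉ (P \ (R Δ (Q ∪ (R ∩ P)^c))) \ R

No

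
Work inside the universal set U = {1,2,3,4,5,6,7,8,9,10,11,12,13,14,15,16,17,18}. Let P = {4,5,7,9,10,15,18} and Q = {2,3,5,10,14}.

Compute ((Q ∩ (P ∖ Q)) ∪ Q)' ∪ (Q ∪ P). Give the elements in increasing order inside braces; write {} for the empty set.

P ∖ Q = {4,7,9,15,18}
Q ∩ (P ∖ Q) = {}
(Q ∩ (P ∖ Q)) ∪ Q = {2,3,5,10,14}
((Q ∩ (P ∖ Q)) ∪ Q)' = {1,4,6,7,8,9,11,12,13,15,16,17,18}
Q ∪ P = {2,3,4,5,7,9,10,14,15,18}
((Q ∩ (P ∖ Q)) ∪ Q)' ∪ (Q ∪ P) = {1,2,3,4,5,6,7,8,9,10,11,12,13,14,15,16,17,18}

{1,2,3,4,5,6,7,8,9,10,11,12,13,14,15,16,17,18}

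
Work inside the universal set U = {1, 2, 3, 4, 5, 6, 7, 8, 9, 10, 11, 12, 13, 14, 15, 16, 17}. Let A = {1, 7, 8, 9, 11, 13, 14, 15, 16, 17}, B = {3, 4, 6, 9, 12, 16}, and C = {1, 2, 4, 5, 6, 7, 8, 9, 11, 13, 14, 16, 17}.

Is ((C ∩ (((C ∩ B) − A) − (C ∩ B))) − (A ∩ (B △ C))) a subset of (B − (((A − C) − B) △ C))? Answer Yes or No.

C ∩ B = {4, 6, 9, 16}
(C ∩ B) − A = {4, 6}
((C ∩ B) − A) − (C ∩ B) = {}
C ∩ (((C ∩ B) − A) − (C ∩ B)) = {}
B △ C = {1, 2, 3, 5, 7, 8, 11, 12, 13, 14, 17}
A ∩ (B △ C) = {1, 7, 8, 11, 13, 14, 17}
(C ∩ (((C ∩ B) − A) − (C ∩ B))) − (A ∩ (B △ C)) = {}
A − C = {15}
(A − C) − B = {15}
((A − C) − B) △ C = {1, 2, 4, 5, 6, 7, 8, 9, 11, 13, 14, 15, 16, 17}
B − (((A − C) − B) △ C) = {3, 12}
Every element of {} is in {3, 12}, so (C ∩ (((C ∩ B) − A) − (C ∩ B))) − (A ∩ (B △ C)) ⊆ B − (((A − C) − B) △ C).

Yes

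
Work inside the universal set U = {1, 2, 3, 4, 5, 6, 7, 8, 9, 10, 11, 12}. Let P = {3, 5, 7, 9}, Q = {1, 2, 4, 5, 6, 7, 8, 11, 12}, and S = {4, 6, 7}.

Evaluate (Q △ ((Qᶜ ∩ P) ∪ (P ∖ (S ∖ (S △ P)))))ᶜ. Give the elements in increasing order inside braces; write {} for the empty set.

Qᶜ = {3, 9, 10}
Qᶜ ∩ P = {3, 9}
S △ P = {3, 4, 5, 6, 9}
S ∖ (S △ P) = {7}
P ∖ (S ∖ (S △ P)) = {3, 5, 9}
(Qᶜ ∩ P) ∪ (P ∖ (S ∖ (S △ P))) = {3, 5, 9}
Q △ ((Qᶜ ∩ P) ∪ (P ∖ (S ∖ (S △ P)))) = {1, 2, 3, 4, 6, 7, 8, 9, 11, 12}
(Q △ ((Qᶜ ∩ P) ∪ (P ∖ (S ∖ (S △ P)))))ᶜ = {5, 10}

{5, 10}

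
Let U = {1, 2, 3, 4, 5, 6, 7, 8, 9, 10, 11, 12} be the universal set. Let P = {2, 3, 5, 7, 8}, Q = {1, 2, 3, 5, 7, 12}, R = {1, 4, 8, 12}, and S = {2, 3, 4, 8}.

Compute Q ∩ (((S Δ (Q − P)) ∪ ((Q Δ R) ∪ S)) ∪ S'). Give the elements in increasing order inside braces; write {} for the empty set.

{1, 2, 3, 5, 7, 12}

Q − P = {1, 12}
S Δ (Q − P) = {1, 2, 3, 4, 8, 12}
Q Δ R = {2, 3, 4, 5, 7, 8}
(Q Δ R) ∪ S = {2, 3, 4, 5, 7, 8}
(S Δ (Q − P)) ∪ ((Q Δ R) ∪ S) = {1, 2, 3, 4, 5, 7, 8, 12}
S' = {1, 5, 6, 7, 9, 10, 11, 12}
((S Δ (Q − P)) ∪ ((Q Δ R) ∪ S)) ∪ S' = {1, 2, 3, 4, 5, 6, 7, 8, 9, 10, 11, 12}
Q ∩ (((S Δ (Q − P)) ∪ ((Q Δ R) ∪ S)) ∪ S') = {1, 2, 3, 5, 7, 12}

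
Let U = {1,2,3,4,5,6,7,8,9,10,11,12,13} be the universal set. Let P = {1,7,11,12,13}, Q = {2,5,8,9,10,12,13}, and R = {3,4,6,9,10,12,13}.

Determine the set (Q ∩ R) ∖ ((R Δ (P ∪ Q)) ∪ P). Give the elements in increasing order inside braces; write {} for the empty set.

Q ∩ R = {9,10,12,13}
P ∪ Q = {1,2,5,7,8,9,10,11,12,13}
R Δ (P ∪ Q) = {1,2,3,4,5,6,7,8,11}
(R Δ (P ∪ Q)) ∪ P = {1,2,3,4,5,6,7,8,11,12,13}
(Q ∩ R) ∖ ((R Δ (P ∪ Q)) ∪ P) = {9,10}

{9,10}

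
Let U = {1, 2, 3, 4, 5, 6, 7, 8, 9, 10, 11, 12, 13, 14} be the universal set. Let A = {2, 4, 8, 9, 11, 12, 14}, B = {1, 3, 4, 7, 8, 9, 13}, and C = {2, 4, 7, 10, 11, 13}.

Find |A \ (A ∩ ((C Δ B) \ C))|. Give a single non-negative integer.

C Δ B = {1, 2, 3, 8, 9, 10, 11}
(C Δ B) \ C = {1, 3, 8, 9}
A ∩ ((C Δ B) \ C) = {8, 9}
A \ (A ∩ ((C Δ B) \ C)) = {2, 4, 11, 12, 14}
|A \ (A ∩ ((C Δ B) \ C))| = 5

5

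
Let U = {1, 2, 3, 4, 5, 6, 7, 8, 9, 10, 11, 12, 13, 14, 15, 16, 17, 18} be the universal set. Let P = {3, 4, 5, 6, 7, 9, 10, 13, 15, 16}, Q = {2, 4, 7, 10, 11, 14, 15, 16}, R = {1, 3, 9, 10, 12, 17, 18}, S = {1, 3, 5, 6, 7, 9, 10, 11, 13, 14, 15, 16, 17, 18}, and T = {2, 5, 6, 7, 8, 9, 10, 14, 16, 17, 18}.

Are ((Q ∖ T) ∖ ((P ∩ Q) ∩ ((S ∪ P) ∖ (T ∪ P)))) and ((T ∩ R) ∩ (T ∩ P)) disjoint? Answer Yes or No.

Q ∖ T = {4, 11, 15}
P ∩ Q = {4, 7, 10, 15, 16}
S ∪ P = {1, 3, 4, 5, 6, 7, 9, 10, 11, 13, 14, 15, 16, 17, 18}
T ∪ P = {2, 3, 4, 5, 6, 7, 8, 9, 10, 13, 14, 15, 16, 17, 18}
(S ∪ P) ∖ (T ∪ P) = {1, 11}
(P ∩ Q) ∩ ((S ∪ P) ∖ (T ∪ P)) = {}
(Q ∖ T) ∖ ((P ∩ Q) ∩ ((S ∪ P) ∖ (T ∪ P))) = {4, 11, 15}
T ∩ R = {9, 10, 17, 18}
T ∩ P = {5, 6, 7, 9, 10, 16}
(T ∩ R) ∩ (T ∩ P) = {9, 10}
{4, 11, 15} and {9, 10} share no elements.

Yes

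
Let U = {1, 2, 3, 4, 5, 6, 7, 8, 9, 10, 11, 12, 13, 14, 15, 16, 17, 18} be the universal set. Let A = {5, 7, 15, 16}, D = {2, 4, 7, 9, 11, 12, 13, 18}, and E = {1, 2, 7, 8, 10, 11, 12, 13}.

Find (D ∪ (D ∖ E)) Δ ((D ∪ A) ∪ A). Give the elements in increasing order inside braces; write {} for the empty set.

D ∖ E = {4, 9, 18}
D ∪ (D ∖ E) = {2, 4, 7, 9, 11, 12, 13, 18}
D ∪ A = {2, 4, 5, 7, 9, 11, 12, 13, 15, 16, 18}
(D ∪ A) ∪ A = {2, 4, 5, 7, 9, 11, 12, 13, 15, 16, 18}
(D ∪ (D ∖ E)) Δ ((D ∪ A) ∪ A) = {5, 15, 16}

{5, 15, 16}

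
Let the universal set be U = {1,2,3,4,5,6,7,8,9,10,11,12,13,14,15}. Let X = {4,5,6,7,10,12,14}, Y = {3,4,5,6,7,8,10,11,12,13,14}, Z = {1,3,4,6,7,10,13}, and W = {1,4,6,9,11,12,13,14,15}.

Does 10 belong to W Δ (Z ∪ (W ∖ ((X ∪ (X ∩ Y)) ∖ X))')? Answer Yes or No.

10 ∈ X and 10 ∈ Y, so 10 ∈ X ∩ Y
10 ∈ X and 10 ∈ (X ∩ Y), so 10 ∈ X ∪ (X ∩ Y)
10 ∈ (X ∪ (X ∩ Y)) and 10 ∈ X, so 10 ∉ (X ∪ (X ∩ Y)) ∖ X
10 ∉ W and 10 ∉ ((X ∪ (X ∩ Y)) ∖ X), so 10 ∉ W ∖ ((X ∪ (X ∩ Y)) ∖ X)
10 ∈ (W ∖ ((X ∪ (X ∩ Y)) ∖ X))' since 10 ∉ (W ∖ ((X ∪ (X ∩ Y)) ∖ X))
10 ∈ Z and 10 ∈ (W ∖ ((X ∪ (X ∩ Y)) ∖ X))', so 10 ∈ Z ∪ (W ∖ ((X ∪ (X ∩ Y)) ∖ X))'
10 ∉ W and 10 ∈ (Z ∪ (W ∖ ((X ∪ (X ∩ Y)) ∖ X))'), so 10 ∈ W Δ (Z ∪ (W ∖ ((X ∪ (X ∩ Y)) ∖ X))')

Yes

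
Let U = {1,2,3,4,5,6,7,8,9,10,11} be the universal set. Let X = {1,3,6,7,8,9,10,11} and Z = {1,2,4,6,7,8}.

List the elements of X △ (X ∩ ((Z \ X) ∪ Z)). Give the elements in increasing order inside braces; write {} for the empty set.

{3,9,10,11}

Z \ X = {2,4}
(Z \ X) ∪ Z = {1,2,4,6,7,8}
X ∩ ((Z \ X) ∪ Z) = {1,6,7,8}
X △ (X ∩ ((Z \ X) ∪ Z)) = {3,9,10,11}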